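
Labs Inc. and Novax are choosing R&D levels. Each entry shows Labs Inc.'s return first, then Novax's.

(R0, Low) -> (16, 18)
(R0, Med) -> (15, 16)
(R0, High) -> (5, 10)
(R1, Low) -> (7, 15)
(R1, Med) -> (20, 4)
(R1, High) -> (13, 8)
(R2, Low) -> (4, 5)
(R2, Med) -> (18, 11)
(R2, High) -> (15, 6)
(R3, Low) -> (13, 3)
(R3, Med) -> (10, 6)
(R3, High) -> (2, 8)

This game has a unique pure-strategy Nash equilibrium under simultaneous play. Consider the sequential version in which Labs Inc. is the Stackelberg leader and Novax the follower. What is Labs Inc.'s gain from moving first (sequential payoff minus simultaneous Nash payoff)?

Solve by backward induction (Labs Inc. leads).
- R0: Novax compares 18, 16, 10 and picks Low; Labs Inc. would get 16.
- R1: Novax compares 15, 4, 8 and picks Low; Labs Inc. would get 7.
- R2: Novax compares 5, 11, 6 and picks Med; Labs Inc. would get 18.
- R3: Novax compares 3, 6, 8 and picks High; Labs Inc. would get 2.
Among 16, 7, 18, 2, the best is 18 at R2. Subgame-perfect outcome: (R2, Med) with payoffs (18, 11).
Under simultaneous play:
Labs Inc.'s best replies: Low→R0; Med→R1; High→R2.
Novax's best replies: R0→Low; R1→Low; R2→Med; R3→High.
The unique mutual best reply is (R0, Low), giving (16, 18).
Labs Inc.'s commitment gain: 18 − 16 = 2.

2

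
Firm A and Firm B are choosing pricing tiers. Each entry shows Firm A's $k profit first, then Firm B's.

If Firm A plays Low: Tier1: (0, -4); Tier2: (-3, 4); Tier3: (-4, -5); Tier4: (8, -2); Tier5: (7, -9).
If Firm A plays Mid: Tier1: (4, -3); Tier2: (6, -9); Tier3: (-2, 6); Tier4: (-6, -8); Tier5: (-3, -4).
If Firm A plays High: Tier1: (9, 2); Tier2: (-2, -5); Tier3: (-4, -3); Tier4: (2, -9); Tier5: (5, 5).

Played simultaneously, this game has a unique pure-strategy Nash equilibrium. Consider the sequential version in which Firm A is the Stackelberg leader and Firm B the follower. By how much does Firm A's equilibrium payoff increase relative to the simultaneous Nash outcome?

Work backward from Firm B's decision.
- Low: Firm B compares -4, 4, -5, -2, -9 and picks Tier2; Firm A would get -3.
- Mid: Firm B compares -3, -9, 6, -8, -4 and picks Tier3; Firm A would get -2.
- High: Firm B compares 2, -5, -3, -9, 5 and picks Tier5; Firm A would get 5.
Maximizing over -3, -2, 5, Firm A chooses High. Subgame-perfect outcome: (High, Tier5) with payoffs (5, 5).
Now find the simultaneous Nash equilibrium.
Firm A's best replies: Tier1→High; Tier2→Mid; Tier3→Mid; Tier4→Low; Tier5→Low.
Firm B's best replies: Low→Tier2; Mid→Tier3; High→Tier5.
Only (Mid, Tier3) has each player best-responding; Nash payoffs (-2, 6).
Firm A's commitment gain: 5 − -2 = 7.

7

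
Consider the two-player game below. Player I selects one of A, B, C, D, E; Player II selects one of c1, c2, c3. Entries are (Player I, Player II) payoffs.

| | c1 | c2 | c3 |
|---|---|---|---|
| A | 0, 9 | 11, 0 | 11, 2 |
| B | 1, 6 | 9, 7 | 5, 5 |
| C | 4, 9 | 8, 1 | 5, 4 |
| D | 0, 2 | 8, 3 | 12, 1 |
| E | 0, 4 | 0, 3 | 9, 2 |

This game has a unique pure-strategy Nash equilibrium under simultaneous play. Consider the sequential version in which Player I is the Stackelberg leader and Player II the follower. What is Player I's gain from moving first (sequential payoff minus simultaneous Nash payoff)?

5

Player II best-responds to each possible Player I move:
- A → Player II plays c1 (best of 9, 0, 2); Player I gets 0.
- B → Player II plays c2 (best of 6, 7, 5); Player I gets 9.
- C → Player II plays c1 (best of 9, 1, 4); Player I gets 4.
- D → Player II plays c2 (best of 2, 3, 1); Player I gets 8.
- E → Player II plays c1 (best of 4, 3, 2); Player I gets 0.
Maximizing over 0, 9, 4, 8, 0, Player I chooses B. Subgame-perfect outcome: (B, c2) with payoffs (9, 7).
Under simultaneous play:
Player I's best replies: c1→C; c2→A; c3→D.
Player II's best replies: A→c1; B→c2; C→c1; D→c2; E→c1.
The unique mutual best reply is (C, c1), giving (4, 9).
Player I's commitment gain: 9 − 4 = 5.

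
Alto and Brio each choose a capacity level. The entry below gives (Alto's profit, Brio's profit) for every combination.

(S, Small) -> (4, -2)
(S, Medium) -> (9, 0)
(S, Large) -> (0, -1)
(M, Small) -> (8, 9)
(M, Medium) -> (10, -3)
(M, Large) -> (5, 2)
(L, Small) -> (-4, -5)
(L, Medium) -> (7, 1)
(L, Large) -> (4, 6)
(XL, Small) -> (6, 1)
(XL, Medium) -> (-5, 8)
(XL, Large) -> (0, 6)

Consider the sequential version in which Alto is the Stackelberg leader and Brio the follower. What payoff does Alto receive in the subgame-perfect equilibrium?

Work backward from Brio's decision.
- S: Brio compares -2, 0, -1 and picks Medium; Alto would get 9.
- M: Brio compares 9, -3, 2 and picks Small; Alto would get 8.
- L: Brio compares -5, 1, 6 and picks Large; Alto would get 4.
- XL: Brio compares 1, 8, 6 and picks Medium; Alto would get -5.
Alto's induced payoffs are 9, 8, 4, -5, so Alto commits to S. Subgame-perfect outcome: (S, Medium) with payoffs (9, 0).

9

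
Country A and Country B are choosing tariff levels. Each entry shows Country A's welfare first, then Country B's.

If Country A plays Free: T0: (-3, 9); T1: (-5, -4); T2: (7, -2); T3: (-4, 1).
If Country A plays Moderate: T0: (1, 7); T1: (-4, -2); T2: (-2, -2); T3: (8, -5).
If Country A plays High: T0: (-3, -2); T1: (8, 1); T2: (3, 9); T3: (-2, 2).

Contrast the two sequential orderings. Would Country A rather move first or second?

If Country A leads: Country B's best replies are Free→T0, Moderate→T0, High→T2; Country A's induced payoffs -3, 1, 3; outcome (High, T2), payoffs (3, 9).
If Country B leads: Country A's best replies are T0→Moderate, T1→High, T2→Free, T3→Moderate; Country B's induced payoffs 7, 1, -2, -5; outcome (Moderate, T0), payoffs (1, 7).
Country A gets 3 moving first and 1 moving second, so Country A prefers to move first.

first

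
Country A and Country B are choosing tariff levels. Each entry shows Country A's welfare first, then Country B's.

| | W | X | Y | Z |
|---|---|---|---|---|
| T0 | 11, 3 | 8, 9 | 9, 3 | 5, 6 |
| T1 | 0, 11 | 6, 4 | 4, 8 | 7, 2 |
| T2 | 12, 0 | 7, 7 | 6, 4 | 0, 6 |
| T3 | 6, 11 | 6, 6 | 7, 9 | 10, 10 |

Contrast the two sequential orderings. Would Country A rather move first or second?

second

If Country A leads: Country B's best replies are T0→X, T1→W, T2→X, T3→W; Country A's induced payoffs 8, 0, 7, 6; outcome (T0, X), payoffs (8, 9).
If Country B leads: Country A's best replies are W→T2, X→T0, Y→T0, Z→T3; Country B's induced payoffs 0, 9, 3, 10; outcome (T3, Z), payoffs (10, 10).
Country A gets 8 moving first and 10 moving second, so Country A prefers to move second.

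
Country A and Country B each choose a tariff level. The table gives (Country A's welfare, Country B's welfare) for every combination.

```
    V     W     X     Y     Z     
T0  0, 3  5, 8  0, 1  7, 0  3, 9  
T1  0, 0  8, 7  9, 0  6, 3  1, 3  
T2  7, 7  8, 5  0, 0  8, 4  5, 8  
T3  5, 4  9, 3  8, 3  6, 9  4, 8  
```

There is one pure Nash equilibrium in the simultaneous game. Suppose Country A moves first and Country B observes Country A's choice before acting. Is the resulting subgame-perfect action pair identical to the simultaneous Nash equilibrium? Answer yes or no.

Work backward from Country B's decision.
- T0: Country B compares 3, 8, 1, 0, 9 and picks Z; Country A would get 3.
- T1: Country B compares 0, 7, 0, 3, 3 and picks W; Country A would get 8.
- T2: Country B compares 7, 5, 0, 4, 8 and picks Z; Country A would get 5.
- T3: Country B compares 4, 3, 3, 9, 8 and picks Y; Country A would get 6.
Maximizing over 3, 8, 5, 6, Country A chooses T1. Subgame-perfect outcome: (T1, W) with payoffs (8, 7).
Under simultaneous play:
Country A's best replies: V→T2; W→T3; X→T1; Y→T2; Z→T2.
Country B's best replies: T0→Z; T1→W; T2→Z; T3→Y.
Only (T2, Z) has each player best-responding; Nash payoffs (5, 8).
Sequential outcome (T1, W) differs from the Nash profile (T2, Z).

no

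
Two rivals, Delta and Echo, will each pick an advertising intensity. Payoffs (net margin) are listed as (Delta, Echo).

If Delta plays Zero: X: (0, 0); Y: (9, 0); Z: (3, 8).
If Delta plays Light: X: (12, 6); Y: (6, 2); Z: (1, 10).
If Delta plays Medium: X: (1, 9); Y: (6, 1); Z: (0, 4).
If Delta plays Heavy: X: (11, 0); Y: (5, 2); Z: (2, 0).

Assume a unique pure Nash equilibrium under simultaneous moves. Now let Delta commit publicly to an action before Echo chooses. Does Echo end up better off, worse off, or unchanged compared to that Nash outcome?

worse off

Solve by backward induction (Delta leads).
- Zero: BR = Z, leader payoff 3.
- Light: BR = Z, leader payoff 1.
- Medium: BR = X, leader payoff 1.
- Heavy: BR = Y, leader payoff 5.
Delta's induced payoffs are 3, 1, 1, 5, so Delta commits to Heavy. Subgame-perfect outcome: (Heavy, Y) with payoffs (5, 2).
Under simultaneous play:
Delta's best replies: X→Light; Y→Zero; Z→Zero.
Echo's best replies: Zero→Z; Light→Z; Medium→X; Heavy→Y.
The unique mutual best reply is (Zero, Z), giving (3, 8).
Echo earns 2 sequentially versus 8 at the Nash outcome: worse off.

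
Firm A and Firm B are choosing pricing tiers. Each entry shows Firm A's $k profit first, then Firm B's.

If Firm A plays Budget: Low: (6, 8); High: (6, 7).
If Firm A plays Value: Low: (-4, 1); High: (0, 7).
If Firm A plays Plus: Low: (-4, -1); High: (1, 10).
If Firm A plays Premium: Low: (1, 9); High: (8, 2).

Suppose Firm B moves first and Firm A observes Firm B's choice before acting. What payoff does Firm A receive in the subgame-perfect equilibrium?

Solve by backward induction (Firm B leads).
- Low: BR = Budget, leader payoff 8.
- High: BR = Premium, leader payoff 2.
Maximizing over 8, 2, Firm B chooses Low. Subgame-perfect outcome: (Budget, Low) with payoffs (6, 8).

6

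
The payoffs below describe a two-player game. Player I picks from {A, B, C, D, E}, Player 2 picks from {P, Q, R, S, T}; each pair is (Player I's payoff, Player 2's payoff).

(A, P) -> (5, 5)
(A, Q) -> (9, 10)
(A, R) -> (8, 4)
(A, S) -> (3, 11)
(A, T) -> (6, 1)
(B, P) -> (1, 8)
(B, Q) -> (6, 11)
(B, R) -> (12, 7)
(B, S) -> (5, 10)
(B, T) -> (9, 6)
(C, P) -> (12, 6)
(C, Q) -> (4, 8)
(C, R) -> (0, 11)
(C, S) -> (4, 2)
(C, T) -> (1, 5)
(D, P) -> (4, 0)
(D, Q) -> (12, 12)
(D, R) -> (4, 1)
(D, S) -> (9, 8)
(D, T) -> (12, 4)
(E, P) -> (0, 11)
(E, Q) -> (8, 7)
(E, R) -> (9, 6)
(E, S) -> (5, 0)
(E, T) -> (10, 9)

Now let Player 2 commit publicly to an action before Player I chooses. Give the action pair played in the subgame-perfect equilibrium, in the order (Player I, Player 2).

Solve by backward induction (Player 2 leads).
- P: Player I compares 5, 1, 12, 4, 0 and picks C; Player 2 would get 6.
- Q: Player I compares 9, 6, 4, 12, 8 and picks D; Player 2 would get 12.
- R: Player I compares 8, 12, 0, 4, 9 and picks B; Player 2 would get 7.
- S: Player I compares 3, 5, 4, 9, 5 and picks D; Player 2 would get 8.
- T: Player I compares 6, 9, 1, 12, 10 and picks D; Player 2 would get 4.
Among 6, 12, 7, 8, 4, the best is 12 at Q. Subgame-perfect outcome: (D, Q) with payoffs (12, 12).

(D, Q)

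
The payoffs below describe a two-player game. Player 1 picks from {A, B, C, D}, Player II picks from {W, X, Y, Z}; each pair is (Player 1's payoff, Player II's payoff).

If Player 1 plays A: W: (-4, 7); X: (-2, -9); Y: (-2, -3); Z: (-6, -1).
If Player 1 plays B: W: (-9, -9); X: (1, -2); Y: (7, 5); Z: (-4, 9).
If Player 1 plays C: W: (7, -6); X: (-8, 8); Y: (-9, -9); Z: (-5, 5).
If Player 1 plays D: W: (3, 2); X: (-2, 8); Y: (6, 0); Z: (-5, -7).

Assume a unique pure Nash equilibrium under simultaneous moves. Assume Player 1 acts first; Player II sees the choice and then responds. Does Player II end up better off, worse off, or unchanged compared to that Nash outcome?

Player II best-responds to each possible Player 1 move:
- A: Player II compares 7, -9, -3, -1 and picks W; Player 1 would get -4.
- B: Player II compares -9, -2, 5, 9 and picks Z; Player 1 would get -4.
- C: Player II compares -6, 8, -9, 5 and picks X; Player 1 would get -8.
- D: Player II compares 2, 8, 0, -7 and picks X; Player 1 would get -2.
Among -4, -4, -8, -2, the best is -2 at D. Subgame-perfect outcome: (D, X) with payoffs (-2, 8).
Under simultaneous play:
Player 1's best replies: W→C; X→B; Y→B; Z→B.
Player II's best replies: A→W; B→Z; C→X; D→X.
Only (B, Z) has each player best-responding; Nash payoffs (-4, 9).
Player II earns 8 sequentially versus 9 at the Nash outcome: worse off.

worse off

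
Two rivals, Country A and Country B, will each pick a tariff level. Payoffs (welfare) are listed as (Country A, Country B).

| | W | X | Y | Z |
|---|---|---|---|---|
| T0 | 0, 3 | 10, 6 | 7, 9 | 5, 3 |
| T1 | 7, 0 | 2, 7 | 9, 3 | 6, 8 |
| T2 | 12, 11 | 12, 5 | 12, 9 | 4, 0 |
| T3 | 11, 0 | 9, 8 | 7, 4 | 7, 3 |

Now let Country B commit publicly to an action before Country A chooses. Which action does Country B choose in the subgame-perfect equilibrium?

W

Solve by backward induction (Country B leads).
- W: Country A compares 0, 7, 12, 11 and picks T2; Country B would get 11.
- X: Country A compares 10, 2, 12, 9 and picks T2; Country B would get 5.
- Y: Country A compares 7, 9, 12, 7 and picks T2; Country B would get 9.
- Z: Country A compares 5, 6, 4, 7 and picks T3; Country B would get 3.
Maximizing over 11, 5, 9, 3, Country B chooses W. Subgame-perfect outcome: (T2, W) with payoffs (12, 11).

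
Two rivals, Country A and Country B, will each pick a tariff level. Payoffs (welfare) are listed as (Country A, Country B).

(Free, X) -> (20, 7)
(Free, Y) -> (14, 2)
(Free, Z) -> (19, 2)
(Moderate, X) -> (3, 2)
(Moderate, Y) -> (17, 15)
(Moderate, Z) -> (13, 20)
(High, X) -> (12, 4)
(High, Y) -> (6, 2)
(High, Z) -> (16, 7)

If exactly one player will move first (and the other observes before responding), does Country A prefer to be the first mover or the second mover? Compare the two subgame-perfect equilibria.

first

If Country A leads: Country B's best replies are Free→X, Moderate→Z, High→Z; Country A's induced payoffs 20, 13, 16; outcome (Free, X), payoffs (20, 7).
If Country B leads: Country A's best replies are X→Free, Y→Moderate, Z→Free; Country B's induced payoffs 7, 15, 2; outcome (Moderate, Y), payoffs (17, 15).
Country A gets 20 moving first and 17 moving second, so Country A prefers to move first.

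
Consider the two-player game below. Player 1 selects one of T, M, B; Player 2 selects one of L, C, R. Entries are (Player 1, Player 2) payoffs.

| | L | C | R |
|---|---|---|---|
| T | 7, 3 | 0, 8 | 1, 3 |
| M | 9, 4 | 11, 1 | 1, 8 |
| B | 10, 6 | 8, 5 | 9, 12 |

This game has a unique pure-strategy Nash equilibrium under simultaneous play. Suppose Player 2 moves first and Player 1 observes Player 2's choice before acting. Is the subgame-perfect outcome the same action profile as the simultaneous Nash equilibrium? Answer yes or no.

yes

Work backward from Player 1's decision.
- L: Player 1 compares 7, 9, 10 and picks B; Player 2 would get 6.
- C: Player 1 compares 0, 11, 8 and picks M; Player 2 would get 1.
- R: Player 1 compares 1, 1, 9 and picks B; Player 2 would get 12.
Maximizing over 6, 1, 12, Player 2 chooses R. Subgame-perfect outcome: (B, R) with payoffs (9, 12).
Now find the simultaneous Nash equilibrium.
Player 1's best replies: L→B; C→M; R→B.
Player 2's best replies: T→C; M→R; B→R.
The unique mutual best reply is (B, R), giving (9, 12).
Sequential outcome (B, R) coincides with the Nash profile (B, R).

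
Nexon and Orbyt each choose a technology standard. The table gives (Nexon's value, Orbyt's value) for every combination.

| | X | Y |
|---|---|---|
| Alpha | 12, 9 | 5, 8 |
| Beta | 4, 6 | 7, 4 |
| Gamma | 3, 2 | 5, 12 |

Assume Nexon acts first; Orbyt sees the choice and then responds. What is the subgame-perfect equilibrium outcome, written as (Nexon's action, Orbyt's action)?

Solve by backward induction (Nexon leads).
- Alpha: Orbyt compares 9, 8 and picks X; Nexon would get 12.
- Beta: Orbyt compares 6, 4 and picks X; Nexon would get 4.
- Gamma: Orbyt compares 2, 12 and picks Y; Nexon would get 5.
Maximizing over 12, 4, 5, Nexon chooses Alpha. Subgame-perfect outcome: (Alpha, X) with payoffs (12, 9).

(Alpha, X)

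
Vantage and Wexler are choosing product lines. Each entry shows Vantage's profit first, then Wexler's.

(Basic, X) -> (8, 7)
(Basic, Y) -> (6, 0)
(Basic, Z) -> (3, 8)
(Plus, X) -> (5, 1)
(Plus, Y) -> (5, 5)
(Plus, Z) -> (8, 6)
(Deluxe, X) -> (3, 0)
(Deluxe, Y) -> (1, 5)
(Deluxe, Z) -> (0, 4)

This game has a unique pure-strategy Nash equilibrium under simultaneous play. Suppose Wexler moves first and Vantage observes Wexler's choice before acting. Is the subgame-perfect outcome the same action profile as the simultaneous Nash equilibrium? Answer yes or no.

no

Backward induction with Wexler moving first.
- X: BR = Basic, leader payoff 7.
- Y: BR = Basic, leader payoff 0.
- Z: BR = Plus, leader payoff 6.
Maximizing over 7, 0, 6, Wexler chooses X. Subgame-perfect outcome: (Basic, X) with payoffs (8, 7).
For the simultaneous game, intersect best replies.
Vantage's best replies: X→Basic; Y→Basic; Z→Plus.
Wexler's best replies: Basic→Z; Plus→Z; Deluxe→Y.
The unique mutual best reply is (Plus, Z), giving (8, 6).
Sequential outcome (Basic, X) differs from the Nash profile (Plus, Z).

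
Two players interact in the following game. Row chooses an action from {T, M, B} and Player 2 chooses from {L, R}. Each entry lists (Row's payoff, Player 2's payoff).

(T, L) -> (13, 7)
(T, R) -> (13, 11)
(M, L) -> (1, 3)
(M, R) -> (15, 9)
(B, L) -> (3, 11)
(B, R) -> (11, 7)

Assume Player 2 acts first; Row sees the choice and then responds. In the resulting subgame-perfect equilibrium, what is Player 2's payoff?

9

Work backward from Row's decision.
- L → Row plays T (best of 13, 1, 3); Player 2 gets 7.
- R → Row plays M (best of 13, 15, 11); Player 2 gets 9.
Maximizing over 7, 9, Player 2 chooses R. Subgame-perfect outcome: (M, R) with payoffs (15, 9).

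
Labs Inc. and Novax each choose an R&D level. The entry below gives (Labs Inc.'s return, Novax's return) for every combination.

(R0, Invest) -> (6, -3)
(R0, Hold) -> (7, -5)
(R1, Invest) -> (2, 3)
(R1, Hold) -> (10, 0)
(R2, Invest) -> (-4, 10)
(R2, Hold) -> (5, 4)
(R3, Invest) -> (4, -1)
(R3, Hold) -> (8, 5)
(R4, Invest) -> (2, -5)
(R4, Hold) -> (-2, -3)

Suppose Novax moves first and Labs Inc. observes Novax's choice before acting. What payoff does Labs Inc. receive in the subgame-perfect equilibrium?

Solve by backward induction (Novax leads).
- Invest: BR = R0, leader payoff -3.
- Hold: BR = R1, leader payoff 0.
Maximizing over -3, 0, Novax chooses Hold. Subgame-perfect outcome: (R1, Hold) with payoffs (10, 0).

10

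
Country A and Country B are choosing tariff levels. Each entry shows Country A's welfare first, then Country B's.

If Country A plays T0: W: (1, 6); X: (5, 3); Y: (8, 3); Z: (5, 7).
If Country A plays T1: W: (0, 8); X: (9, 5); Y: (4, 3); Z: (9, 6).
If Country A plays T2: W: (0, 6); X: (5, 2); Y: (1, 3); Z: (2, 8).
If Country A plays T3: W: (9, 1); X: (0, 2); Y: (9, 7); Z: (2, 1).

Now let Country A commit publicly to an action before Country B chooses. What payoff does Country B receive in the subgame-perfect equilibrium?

7

Solve by backward induction (Country A leads).
- T0: BR = Z, leader payoff 5.
- T1: BR = W, leader payoff 0.
- T2: BR = Z, leader payoff 2.
- T3: BR = Y, leader payoff 9.
Among 5, 0, 2, 9, the best is 9 at T3. Subgame-perfect outcome: (T3, Y) with payoffs (9, 7).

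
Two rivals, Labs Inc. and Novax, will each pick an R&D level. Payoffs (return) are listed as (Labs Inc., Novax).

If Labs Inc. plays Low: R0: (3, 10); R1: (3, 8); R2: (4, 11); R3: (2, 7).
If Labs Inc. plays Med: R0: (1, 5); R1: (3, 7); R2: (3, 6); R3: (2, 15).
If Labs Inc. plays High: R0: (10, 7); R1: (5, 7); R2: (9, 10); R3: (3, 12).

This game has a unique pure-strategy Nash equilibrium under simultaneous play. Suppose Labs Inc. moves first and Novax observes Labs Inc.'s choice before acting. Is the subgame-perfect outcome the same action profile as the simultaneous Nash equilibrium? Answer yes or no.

Work backward from Novax's decision.
- Low: Novax compares 10, 8, 11, 7 and picks R2; Labs Inc. would get 4.
- Med: Novax compares 5, 7, 6, 15 and picks R3; Labs Inc. would get 2.
- High: Novax compares 7, 7, 10, 12 and picks R3; Labs Inc. would get 3.
Among 4, 2, 3, the best is 4 at Low. Subgame-perfect outcome: (Low, R2) with payoffs (4, 11).
Now find the simultaneous Nash equilibrium.
Labs Inc.'s best replies: R0→High; R1→High; R2→High; R3→High.
Novax's best replies: Low→R2; Med→R3; High→R3.
The unique mutual best reply is (High, R3), giving (3, 12).
Sequential outcome (Low, R2) differs from the Nash profile (High, R3).

no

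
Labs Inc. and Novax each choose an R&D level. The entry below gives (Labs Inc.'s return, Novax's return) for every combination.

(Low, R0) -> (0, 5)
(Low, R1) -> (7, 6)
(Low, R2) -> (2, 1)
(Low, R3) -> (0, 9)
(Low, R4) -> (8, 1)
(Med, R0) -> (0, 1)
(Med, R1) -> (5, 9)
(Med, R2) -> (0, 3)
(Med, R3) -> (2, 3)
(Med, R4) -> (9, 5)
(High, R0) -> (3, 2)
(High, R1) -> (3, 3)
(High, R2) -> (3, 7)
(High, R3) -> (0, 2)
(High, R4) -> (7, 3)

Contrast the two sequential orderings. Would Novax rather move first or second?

second

If Labs Inc. leads: Novax's best replies are Low→R3, Med→R1, High→R2; Labs Inc.'s induced payoffs 0, 5, 3; outcome (Med, R1), payoffs (5, 9).
If Novax leads: Labs Inc.'s best replies are R0→High, R1→Low, R2→High, R3→Med, R4→Med; Novax's induced payoffs 2, 6, 7, 3, 5; outcome (High, R2), payoffs (3, 7).
Novax gets 7 moving first and 9 moving second, so Novax prefers to move second.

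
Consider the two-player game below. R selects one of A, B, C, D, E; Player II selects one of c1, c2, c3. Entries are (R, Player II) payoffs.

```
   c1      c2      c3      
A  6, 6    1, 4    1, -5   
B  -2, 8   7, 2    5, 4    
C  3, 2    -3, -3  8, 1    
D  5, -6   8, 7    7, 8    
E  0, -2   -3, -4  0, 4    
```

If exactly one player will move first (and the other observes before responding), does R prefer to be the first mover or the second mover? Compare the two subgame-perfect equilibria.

If R leads: Player II's best replies are A→c1, B→c1, C→c1, D→c3, E→c3; R's induced payoffs 6, -2, 3, 7, 0; outcome (D, c3), payoffs (7, 8).
If Player II leads: R's best replies are c1→A, c2→D, c3→C; Player II's induced payoffs 6, 7, 1; outcome (D, c2), payoffs (8, 7).
R gets 7 moving first and 8 moving second, so R prefers to move second.

second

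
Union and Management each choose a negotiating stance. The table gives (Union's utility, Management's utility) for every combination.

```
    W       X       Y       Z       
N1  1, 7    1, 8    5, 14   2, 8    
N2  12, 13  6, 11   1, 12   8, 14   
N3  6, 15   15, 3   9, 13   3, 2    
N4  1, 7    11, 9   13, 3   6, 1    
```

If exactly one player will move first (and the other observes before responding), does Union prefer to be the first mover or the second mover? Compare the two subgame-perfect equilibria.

first

If Union leads: Management's best replies are N1→Y, N2→Z, N3→W, N4→X; Union's induced payoffs 5, 8, 6, 11; outcome (N4, X), payoffs (11, 9).
If Management leads: Union's best replies are W→N2, X→N3, Y→N4, Z→N2; Management's induced payoffs 13, 3, 3, 14; outcome (N2, Z), payoffs (8, 14).
Union gets 11 moving first and 8 moving second, so Union prefers to move first.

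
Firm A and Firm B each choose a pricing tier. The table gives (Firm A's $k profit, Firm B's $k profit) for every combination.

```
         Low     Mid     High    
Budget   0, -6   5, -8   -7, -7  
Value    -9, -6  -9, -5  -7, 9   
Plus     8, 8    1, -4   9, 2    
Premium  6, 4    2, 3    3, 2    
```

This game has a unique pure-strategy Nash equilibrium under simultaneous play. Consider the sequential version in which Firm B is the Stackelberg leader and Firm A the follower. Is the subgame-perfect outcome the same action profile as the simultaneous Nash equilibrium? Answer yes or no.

yes

Work backward from Firm A's decision.
- Low: BR = Plus, leader payoff 8.
- Mid: BR = Budget, leader payoff -8.
- High: BR = Plus, leader payoff 2.
Among 8, -8, 2, the best is 8 at Low. Subgame-perfect outcome: (Plus, Low) with payoffs (8, 8).
For the simultaneous game, intersect best replies.
Firm A's best replies: Low→Plus; Mid→Budget; High→Plus.
Firm B's best replies: Budget→Low; Value→High; Plus→Low; Premium→Low.
The unique mutual best reply is (Plus, Low), giving (8, 8).
Sequential outcome (Plus, Low) coincides with the Nash profile (Plus, Low).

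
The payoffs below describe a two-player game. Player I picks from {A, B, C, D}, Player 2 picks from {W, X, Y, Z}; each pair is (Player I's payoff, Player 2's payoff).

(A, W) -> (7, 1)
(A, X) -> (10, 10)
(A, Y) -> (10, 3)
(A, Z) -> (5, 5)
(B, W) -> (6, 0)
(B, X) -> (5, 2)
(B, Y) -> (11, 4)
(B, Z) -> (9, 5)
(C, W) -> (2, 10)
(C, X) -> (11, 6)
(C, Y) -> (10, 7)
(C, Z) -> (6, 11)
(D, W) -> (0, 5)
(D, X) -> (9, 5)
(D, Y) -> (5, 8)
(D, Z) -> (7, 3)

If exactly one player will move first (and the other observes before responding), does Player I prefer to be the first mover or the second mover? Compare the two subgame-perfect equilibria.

If Player I leads: Player 2's best replies are A→X, B→Z, C→Z, D→Y; Player I's induced payoffs 10, 9, 6, 5; outcome (A, X), payoffs (10, 10).
If Player 2 leads: Player I's best replies are W→A, X→C, Y→B, Z→B; Player 2's induced payoffs 1, 6, 4, 5; outcome (C, X), payoffs (11, 6).
Player I gets 10 moving first and 11 moving second, so Player I prefers to move second.

second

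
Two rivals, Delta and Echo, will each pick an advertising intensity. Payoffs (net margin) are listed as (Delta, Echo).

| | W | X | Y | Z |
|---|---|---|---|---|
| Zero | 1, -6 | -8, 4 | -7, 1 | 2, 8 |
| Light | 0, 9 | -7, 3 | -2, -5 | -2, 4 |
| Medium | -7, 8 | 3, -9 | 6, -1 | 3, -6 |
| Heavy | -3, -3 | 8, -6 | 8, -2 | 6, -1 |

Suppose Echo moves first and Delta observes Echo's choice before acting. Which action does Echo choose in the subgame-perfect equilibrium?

Solve by backward induction (Echo leads).
- W: Delta compares 1, 0, -7, -3 and picks Zero; Echo would get -6.
- X: Delta compares -8, -7, 3, 8 and picks Heavy; Echo would get -6.
- Y: Delta compares -7, -2, 6, 8 and picks Heavy; Echo would get -2.
- Z: Delta compares 2, -2, 3, 6 and picks Heavy; Echo would get -1.
Echo's induced payoffs are -6, -6, -2, -1, so Echo commits to Z. Subgame-perfect outcome: (Heavy, Z) with payoffs (6, -1).

Z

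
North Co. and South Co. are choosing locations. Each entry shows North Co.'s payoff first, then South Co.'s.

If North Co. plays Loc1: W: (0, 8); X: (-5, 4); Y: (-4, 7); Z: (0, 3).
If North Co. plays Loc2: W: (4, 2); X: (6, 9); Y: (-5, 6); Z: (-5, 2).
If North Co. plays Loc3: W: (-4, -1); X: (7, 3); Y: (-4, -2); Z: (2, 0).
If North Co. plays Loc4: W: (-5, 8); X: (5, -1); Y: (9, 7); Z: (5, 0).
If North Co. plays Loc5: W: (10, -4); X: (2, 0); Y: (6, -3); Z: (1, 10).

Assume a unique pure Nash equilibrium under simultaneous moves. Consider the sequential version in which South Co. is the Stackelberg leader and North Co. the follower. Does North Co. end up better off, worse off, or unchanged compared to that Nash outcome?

Work backward from North Co.'s decision.
- W: North Co. compares 0, 4, -4, -5, 10 and picks Loc5; South Co. would get -4.
- X: North Co. compares -5, 6, 7, 5, 2 and picks Loc3; South Co. would get 3.
- Y: North Co. compares -4, -5, -4, 9, 6 and picks Loc4; South Co. would get 7.
- Z: North Co. compares 0, -5, 2, 5, 1 and picks Loc4; South Co. would get 0.
Maximizing over -4, 3, 7, 0, South Co. chooses Y. Subgame-perfect outcome: (Loc4, Y) with payoffs (9, 7).
Now find the simultaneous Nash equilibrium.
North Co.'s best replies: W→Loc5; X→Loc3; Y→Loc4; Z→Loc4.
South Co.'s best replies: Loc1→W; Loc2→X; Loc3→X; Loc4→W; Loc5→Z.
Only (Loc3, X) has each player best-responding; Nash payoffs (7, 3).
North Co. earns 9 sequentially versus 7 at the Nash outcome: better off.

better off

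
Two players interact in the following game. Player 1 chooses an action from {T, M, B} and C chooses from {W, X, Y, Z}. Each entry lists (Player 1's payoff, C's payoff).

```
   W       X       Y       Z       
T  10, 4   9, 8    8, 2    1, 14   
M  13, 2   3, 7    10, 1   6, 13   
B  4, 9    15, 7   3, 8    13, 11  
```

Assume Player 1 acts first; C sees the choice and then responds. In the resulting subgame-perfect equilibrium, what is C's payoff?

Backward induction with Player 1 moving first.
- T → C plays Z (best of 4, 8, 2, 14); Player 1 gets 1.
- M → C plays Z (best of 2, 7, 1, 13); Player 1 gets 6.
- B → C plays Z (best of 9, 7, 8, 11); Player 1 gets 13.
Among 1, 6, 13, the best is 13 at B. Subgame-perfect outcome: (B, Z) with payoffs (13, 11).

11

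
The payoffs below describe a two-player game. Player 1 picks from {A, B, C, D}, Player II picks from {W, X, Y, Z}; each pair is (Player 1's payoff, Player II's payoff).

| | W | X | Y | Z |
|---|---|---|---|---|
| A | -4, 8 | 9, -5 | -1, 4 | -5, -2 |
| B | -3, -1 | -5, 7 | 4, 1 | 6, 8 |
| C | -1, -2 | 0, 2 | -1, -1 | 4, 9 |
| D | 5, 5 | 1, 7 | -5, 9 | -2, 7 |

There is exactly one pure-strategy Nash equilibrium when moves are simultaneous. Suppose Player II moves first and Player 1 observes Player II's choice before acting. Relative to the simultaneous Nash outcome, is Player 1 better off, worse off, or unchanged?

Solve by backward induction (Player II leads).
- W → Player 1 plays D (best of -4, -3, -1, 5); Player II gets 5.
- X → Player 1 plays A (best of 9, -5, 0, 1); Player II gets -5.
- Y → Player 1 plays B (best of -1, 4, -1, -5); Player II gets 1.
- Z → Player 1 plays B (best of -5, 6, 4, -2); Player II gets 8.
Player II's induced payoffs are 5, -5, 1, 8, so Player II commits to Z. Subgame-perfect outcome: (B, Z) with payoffs (6, 8).
Under simultaneous play:
Player 1's best replies: W→D; X→A; Y→B; Z→B.
Player II's best replies: A→W; B→Z; C→Z; D→Y.
The unique mutual best reply is (B, Z), giving (6, 8).
Player 1 earns 6 sequentially versus 6 at the Nash outcome: unchanged.

unchanged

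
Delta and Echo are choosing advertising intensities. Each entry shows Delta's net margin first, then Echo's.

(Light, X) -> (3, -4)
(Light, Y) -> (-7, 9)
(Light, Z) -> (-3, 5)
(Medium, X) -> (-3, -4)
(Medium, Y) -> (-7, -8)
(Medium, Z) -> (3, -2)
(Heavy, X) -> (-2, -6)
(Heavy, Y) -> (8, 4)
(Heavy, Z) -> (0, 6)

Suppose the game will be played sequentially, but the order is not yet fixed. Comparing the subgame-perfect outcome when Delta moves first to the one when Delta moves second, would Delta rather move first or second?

second

If Delta leads: Echo's best replies are Light→Y, Medium→Z, Heavy→Z; Delta's induced payoffs -7, 3, 0; outcome (Medium, Z), payoffs (3, -2).
If Echo leads: Delta's best replies are X→Light, Y→Heavy, Z→Medium; Echo's induced payoffs -4, 4, -2; outcome (Heavy, Y), payoffs (8, 4).
Delta gets 3 moving first and 8 moving second, so Delta prefers to move second.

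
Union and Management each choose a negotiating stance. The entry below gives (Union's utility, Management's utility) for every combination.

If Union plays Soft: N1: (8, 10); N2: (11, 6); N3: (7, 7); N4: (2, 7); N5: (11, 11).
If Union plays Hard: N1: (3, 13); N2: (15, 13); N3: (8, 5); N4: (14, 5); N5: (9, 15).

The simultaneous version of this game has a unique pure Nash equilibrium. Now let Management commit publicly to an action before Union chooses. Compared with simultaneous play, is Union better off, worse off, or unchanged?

better off

Union best-responds to each possible Management move:
- N1: BR = Soft, leader payoff 10.
- N2: BR = Hard, leader payoff 13.
- N3: BR = Hard, leader payoff 5.
- N4: BR = Hard, leader payoff 5.
- N5: BR = Soft, leader payoff 11.
Management's induced payoffs are 10, 13, 5, 5, 11, so Management commits to N2. Subgame-perfect outcome: (Hard, N2) with payoffs (15, 13).
For the simultaneous game, intersect best replies.
Union's best replies: N1→Soft; N2→Hard; N3→Hard; N4→Hard; N5→Soft.
Management's best replies: Soft→N5; Hard→N5.
Only (Soft, N5) has each player best-responding; Nash payoffs (11, 11).
Union earns 15 sequentially versus 11 at the Nash outcome: better off.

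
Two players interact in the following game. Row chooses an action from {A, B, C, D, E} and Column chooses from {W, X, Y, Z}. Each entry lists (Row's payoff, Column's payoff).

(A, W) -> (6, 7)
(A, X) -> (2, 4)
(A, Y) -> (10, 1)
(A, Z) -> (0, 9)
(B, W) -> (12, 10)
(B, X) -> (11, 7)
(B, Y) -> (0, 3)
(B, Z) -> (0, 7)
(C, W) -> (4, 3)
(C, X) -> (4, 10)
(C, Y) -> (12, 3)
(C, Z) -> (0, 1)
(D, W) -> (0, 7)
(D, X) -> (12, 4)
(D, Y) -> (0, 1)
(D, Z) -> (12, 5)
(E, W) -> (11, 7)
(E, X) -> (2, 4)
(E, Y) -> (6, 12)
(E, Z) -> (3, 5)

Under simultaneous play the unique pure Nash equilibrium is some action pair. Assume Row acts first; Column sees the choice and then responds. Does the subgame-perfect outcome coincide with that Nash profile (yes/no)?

yes

Work backward from Column's decision.
- A: Column compares 7, 4, 1, 9 and picks Z; Row would get 0.
- B: Column compares 10, 7, 3, 7 and picks W; Row would get 12.
- C: Column compares 3, 10, 3, 1 and picks X; Row would get 4.
- D: Column compares 7, 4, 1, 5 and picks W; Row would get 0.
- E: Column compares 7, 4, 12, 5 and picks Y; Row would get 6.
Maximizing over 0, 12, 4, 0, 6, Row chooses B. Subgame-perfect outcome: (B, W) with payoffs (12, 10).
Under simultaneous play:
Row's best replies: W→B; X→D; Y→C; Z→D.
Column's best replies: A→Z; B→W; C→X; D→W; E→Y.
The unique mutual best reply is (B, W), giving (12, 10).
Sequential outcome (B, W) coincides with the Nash profile (B, W).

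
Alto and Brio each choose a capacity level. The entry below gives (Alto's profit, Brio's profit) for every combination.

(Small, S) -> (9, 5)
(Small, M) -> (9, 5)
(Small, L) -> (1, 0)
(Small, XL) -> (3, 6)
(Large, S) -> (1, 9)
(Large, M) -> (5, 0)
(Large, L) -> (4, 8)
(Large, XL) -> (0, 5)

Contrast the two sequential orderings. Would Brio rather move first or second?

first

If Alto leads: Brio's best replies are Small→XL, Large→S; Alto's induced payoffs 3, 1; outcome (Small, XL), payoffs (3, 6).
If Brio leads: Alto's best replies are S→Small, M→Small, L→Large, XL→Small; Brio's induced payoffs 5, 5, 8, 6; outcome (Large, L), payoffs (4, 8).
Brio gets 8 moving first and 6 moving second, so Brio prefers to move first.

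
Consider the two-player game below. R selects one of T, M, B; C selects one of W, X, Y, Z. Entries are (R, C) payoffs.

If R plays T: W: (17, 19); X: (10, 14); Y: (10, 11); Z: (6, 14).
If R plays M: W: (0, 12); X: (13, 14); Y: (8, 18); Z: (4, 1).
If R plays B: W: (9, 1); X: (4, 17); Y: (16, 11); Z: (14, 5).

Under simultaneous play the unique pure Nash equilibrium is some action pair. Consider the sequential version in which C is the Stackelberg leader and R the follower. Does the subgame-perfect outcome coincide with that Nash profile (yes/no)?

yes

Backward induction with C moving first.
- W: BR = T, leader payoff 19.
- X: BR = M, leader payoff 14.
- Y: BR = B, leader payoff 11.
- Z: BR = B, leader payoff 5.
C's induced payoffs are 19, 14, 11, 5, so C commits to W. Subgame-perfect outcome: (T, W) with payoffs (17, 19).
Under simultaneous play:
R's best replies: W→T; X→M; Y→B; Z→B.
C's best replies: T→W; M→Y; B→X.
The unique mutual best reply is (T, W), giving (17, 19).
Sequential outcome (T, W) coincides with the Nash profile (T, W).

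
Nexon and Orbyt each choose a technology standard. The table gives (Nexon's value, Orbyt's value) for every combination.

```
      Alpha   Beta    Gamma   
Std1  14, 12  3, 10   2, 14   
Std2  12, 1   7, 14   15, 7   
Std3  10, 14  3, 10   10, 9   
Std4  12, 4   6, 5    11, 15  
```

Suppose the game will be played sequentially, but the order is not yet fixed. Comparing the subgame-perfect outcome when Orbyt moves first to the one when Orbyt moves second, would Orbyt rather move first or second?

If Nexon leads: Orbyt's best replies are Std1→Gamma, Std2→Beta, Std3→Alpha, Std4→Gamma; Nexon's induced payoffs 2, 7, 10, 11; outcome (Std4, Gamma), payoffs (11, 15).
If Orbyt leads: Nexon's best replies are Alpha→Std1, Beta→Std2, Gamma→Std2; Orbyt's induced payoffs 12, 14, 7; outcome (Std2, Beta), payoffs (7, 14).
Orbyt gets 14 moving first and 15 moving second, so Orbyt prefers to move second.

second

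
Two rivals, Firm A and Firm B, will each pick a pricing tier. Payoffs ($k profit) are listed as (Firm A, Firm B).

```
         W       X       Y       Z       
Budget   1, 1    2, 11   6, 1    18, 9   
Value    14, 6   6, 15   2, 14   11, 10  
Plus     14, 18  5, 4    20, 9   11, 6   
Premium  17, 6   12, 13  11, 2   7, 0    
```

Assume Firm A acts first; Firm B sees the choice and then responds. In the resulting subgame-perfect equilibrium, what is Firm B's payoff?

18

Solve by backward induction (Firm A leads).
- Budget: BR = X, leader payoff 2.
- Value: BR = X, leader payoff 6.
- Plus: BR = W, leader payoff 14.
- Premium: BR = X, leader payoff 12.
Maximizing over 2, 6, 14, 12, Firm A chooses Plus. Subgame-perfect outcome: (Plus, W) with payoffs (14, 18).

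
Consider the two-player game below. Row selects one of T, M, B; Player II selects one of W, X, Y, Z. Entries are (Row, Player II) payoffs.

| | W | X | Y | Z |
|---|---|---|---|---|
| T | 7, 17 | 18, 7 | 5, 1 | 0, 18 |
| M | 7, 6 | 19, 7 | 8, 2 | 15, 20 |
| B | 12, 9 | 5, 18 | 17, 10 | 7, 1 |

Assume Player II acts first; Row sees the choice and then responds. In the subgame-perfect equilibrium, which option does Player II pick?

Backward induction with Player II moving first.
- W: Row compares 7, 7, 12 and picks B; Player II would get 9.
- X: Row compares 18, 19, 5 and picks M; Player II would get 7.
- Y: Row compares 5, 8, 17 and picks B; Player II would get 10.
- Z: Row compares 0, 15, 7 and picks M; Player II would get 20.
Among 9, 7, 10, 20, the best is 20 at Z. Subgame-perfect outcome: (M, Z) with payoffs (15, 20).

Z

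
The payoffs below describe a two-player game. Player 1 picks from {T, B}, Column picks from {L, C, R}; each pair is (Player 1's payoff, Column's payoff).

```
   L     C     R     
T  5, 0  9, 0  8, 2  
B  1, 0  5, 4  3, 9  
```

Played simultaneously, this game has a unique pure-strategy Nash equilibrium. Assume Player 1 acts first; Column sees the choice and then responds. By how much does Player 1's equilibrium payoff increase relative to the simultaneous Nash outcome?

Column best-responds to each possible Player 1 move:
- T: BR = R, leader payoff 8.
- B: BR = R, leader payoff 3.
Maximizing over 8, 3, Player 1 chooses T. Subgame-perfect outcome: (T, R) with payoffs (8, 2).
Now find the simultaneous Nash equilibrium.
Player 1's best replies: L→T; C→T; R→T.
Column's best replies: T→R; B→R.
Only (T, R) has each player best-responding; Nash payoffs (8, 2).
Player 1's commitment gain: 8 − 8 = 0.

0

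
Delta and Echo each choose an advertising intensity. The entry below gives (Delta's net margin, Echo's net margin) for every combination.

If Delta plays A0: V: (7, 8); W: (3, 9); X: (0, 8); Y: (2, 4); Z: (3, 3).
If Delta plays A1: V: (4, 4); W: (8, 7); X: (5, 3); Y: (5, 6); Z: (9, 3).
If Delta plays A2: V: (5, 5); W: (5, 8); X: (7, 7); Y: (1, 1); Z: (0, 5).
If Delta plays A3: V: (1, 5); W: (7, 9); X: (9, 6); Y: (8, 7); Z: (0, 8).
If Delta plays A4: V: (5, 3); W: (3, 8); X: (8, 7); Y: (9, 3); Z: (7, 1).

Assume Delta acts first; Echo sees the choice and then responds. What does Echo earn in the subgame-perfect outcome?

Echo best-responds to each possible Delta move:
- A0 → Echo plays W (best of 8, 9, 8, 4, 3); Delta gets 3.
- A1 → Echo plays W (best of 4, 7, 3, 6, 3); Delta gets 8.
- A2 → Echo plays W (best of 5, 8, 7, 1, 5); Delta gets 5.
- A3 → Echo plays W (best of 5, 9, 6, 7, 8); Delta gets 7.
- A4 → Echo plays W (best of 3, 8, 7, 3, 1); Delta gets 3.
Among 3, 8, 5, 7, 3, the best is 8 at A1. Subgame-perfect outcome: (A1, W) with payoffs (8, 7).

7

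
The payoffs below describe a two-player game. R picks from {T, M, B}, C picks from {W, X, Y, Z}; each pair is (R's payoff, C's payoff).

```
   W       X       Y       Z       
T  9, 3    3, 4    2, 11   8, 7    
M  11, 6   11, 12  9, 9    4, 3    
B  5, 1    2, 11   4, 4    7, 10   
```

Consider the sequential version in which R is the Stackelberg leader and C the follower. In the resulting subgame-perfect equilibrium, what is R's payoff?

Solve by backward induction (R leads).
- T: C compares 3, 4, 11, 7 and picks Y; R would get 2.
- M: C compares 6, 12, 9, 3 and picks X; R would get 11.
- B: C compares 1, 11, 4, 10 and picks X; R would get 2.
Maximizing over 2, 11, 2, R chooses M. Subgame-perfect outcome: (M, X) with payoffs (11, 12).

11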